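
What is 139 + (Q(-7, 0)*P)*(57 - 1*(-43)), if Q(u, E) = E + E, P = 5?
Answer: 139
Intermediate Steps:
Q(u, E) = 2*E
139 + (Q(-7, 0)*P)*(57 - 1*(-43)) = 139 + ((2*0)*5)*(57 - 1*(-43)) = 139 + (0*5)*(57 + 43) = 139 + 0*100 = 139 + 0 = 139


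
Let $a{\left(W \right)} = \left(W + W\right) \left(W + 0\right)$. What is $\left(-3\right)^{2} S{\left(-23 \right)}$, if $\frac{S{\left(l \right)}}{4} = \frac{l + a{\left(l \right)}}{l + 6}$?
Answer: $- \frac{37260}{17} \approx -2191.8$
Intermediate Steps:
$a{\left(W \right)} = 2 W^{2}$ ($a{\left(W \right)} = 2 W W = 2 W^{2}$)
$S{\left(l \right)} = \frac{4 \left(l + 2 l^{2}\right)}{6 + l}$ ($S{\left(l \right)} = 4 \frac{l + 2 l^{2}}{l + 6} = 4 \frac{l + 2 l^{2}}{6 + l} = \frac{4 \left(l + 2 l^{2}\right)}{6 + l}$)
$\left(-3\right)^{2} S{\left(-23 \right)} = \left(-3\right)^{2} \cdot 4 \left(-23\right) \frac{1}{6 - 23} \left(1 + 2 \left(-23\right)\right) = 9 \cdot 4 \left(-23\right) \frac{1}{-17} \left(1 - 46\right) = 9 \cdot 4 \left(-23\right) \left(- \frac{1}{17}\right) \left(-45\right) = 9 \left(- \frac{4140}{17}\right) = - \frac{37260}{17}$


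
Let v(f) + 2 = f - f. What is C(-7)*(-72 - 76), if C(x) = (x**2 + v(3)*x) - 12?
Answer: -7548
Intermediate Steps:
v(f) = -2 (v(f) = -2 + (f - f) = -2 + 0 = -2)
C(x) = -12 + x**2 - 2*x (C(x) = (x**2 - 2*x) - 12 = -12 + x**2 - 2*x)
C(-7)*(-72 - 76) = (-12 + (-7)**2 - 2*(-7))*(-72 - 76) = (-12 + 49 + 14)*(-148) = 51*(-148) = -7548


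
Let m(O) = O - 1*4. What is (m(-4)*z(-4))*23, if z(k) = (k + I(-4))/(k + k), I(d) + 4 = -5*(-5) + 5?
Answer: 506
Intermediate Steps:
I(d) = 26 (I(d) = -4 + (-5*(-5) + 5) = -4 + (25 + 5) = -4 + 30 = 26)
m(O) = -4 + O (m(O) = O - 4 = -4 + O)
z(k) = (26 + k)/(2*k) (z(k) = (k + 26)/(k + k) = (26 + k)/((2*k)) = (26 + k)*(1/(2*k)) = (26 + k)/(2*k))
(m(-4)*z(-4))*23 = ((-4 - 4)*((½)*(26 - 4)/(-4)))*23 = -4*(-1)*22/4*23 = -8*(-11/4)*23 = 22*23 = 506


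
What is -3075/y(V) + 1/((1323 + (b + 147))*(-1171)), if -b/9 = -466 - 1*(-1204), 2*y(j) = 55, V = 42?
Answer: -7449386749/66620532 ≈ -111.82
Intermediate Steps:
y(j) = 55/2 (y(j) = (½)*55 = 55/2)
b = -6642 (b = -9*(-466 - 1*(-1204)) = -9*(-466 + 1204) = -9*738 = -6642)
-3075/y(V) + 1/((1323 + (b + 147))*(-1171)) = -3075/55/2 + 1/((1323 + (-6642 + 147))*(-1171)) = -3075*2/55 - 1/1171/(1323 - 6495) = -1230/11 - 1/1171/(-5172) = -1230/11 - 1/5172*(-1/1171) = -1230/11 + 1/6056412 = -7449386749/66620532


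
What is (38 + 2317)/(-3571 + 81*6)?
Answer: -471/617 ≈ -0.76337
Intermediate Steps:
(38 + 2317)/(-3571 + 81*6) = 2355/(-3571 + 486) = 2355/(-3085) = 2355*(-1/3085) = -471/617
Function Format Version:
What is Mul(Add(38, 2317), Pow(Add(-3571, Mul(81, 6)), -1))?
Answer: Rational(-471, 617) ≈ -0.76337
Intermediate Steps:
Mul(Add(38, 2317), Pow(Add(-3571, Mul(81, 6)), -1)) = Mul(2355, Pow(Add(-3571, 486), -1)) = Mul(2355, Pow(-3085, -1)) = Mul(2355, Rational(-1, 3085)) = Rational(-471, 617)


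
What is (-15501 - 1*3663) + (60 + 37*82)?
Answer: -16070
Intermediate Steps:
(-15501 - 1*3663) + (60 + 37*82) = (-15501 - 3663) + (60 + 3034) = -19164 + 3094 = -16070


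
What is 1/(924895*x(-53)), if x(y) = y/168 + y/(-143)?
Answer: 24024/1225485875 ≈ 1.9604e-5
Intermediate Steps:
x(y) = -25*y/24024 (x(y) = y*(1/168) + y*(-1/143) = y/168 - y/143 = -25*y/24024)
1/(924895*x(-53)) = 1/(924895*((-25/24024*(-53)))) = 1/(924895*(1325/24024)) = (1/924895)*(24024/1325) = 24024/1225485875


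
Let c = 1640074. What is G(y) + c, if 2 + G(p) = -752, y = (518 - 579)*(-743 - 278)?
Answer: 1639320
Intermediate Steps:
y = 62281 (y = -61*(-1021) = 62281)
G(p) = -754 (G(p) = -2 - 752 = -754)
G(y) + c = -754 + 1640074 = 1639320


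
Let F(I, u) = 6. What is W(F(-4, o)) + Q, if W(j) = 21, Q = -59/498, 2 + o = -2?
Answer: 10399/498 ≈ 20.882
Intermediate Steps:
o = -4 (o = -2 - 2 = -4)
Q = -59/498 (Q = -59*1/498 = -59/498 ≈ -0.11847)
W(F(-4, o)) + Q = 21 - 59/498 = 10399/498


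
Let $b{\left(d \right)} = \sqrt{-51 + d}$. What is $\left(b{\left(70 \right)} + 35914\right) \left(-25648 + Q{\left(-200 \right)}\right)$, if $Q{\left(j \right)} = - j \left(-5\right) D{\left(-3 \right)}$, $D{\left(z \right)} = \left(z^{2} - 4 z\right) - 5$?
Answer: $-1495746272 - 41648 \sqrt{19} \approx -1.4959 \cdot 10^{9}$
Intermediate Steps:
$D{\left(z \right)} = -5 + z^{2} - 4 z$
$Q{\left(j \right)} = 80 j$ ($Q{\left(j \right)} = - j \left(-5\right) \left(-5 + \left(-3\right)^{2} - -12\right) = - - 5 j \left(-5 + 9 + 12\right) = - - 5 j 16 = - \left(-80\right) j = 80 j$)
$\left(b{\left(70 \right)} + 35914\right) \left(-25648 + Q{\left(-200 \right)}\right) = \left(\sqrt{-51 + 70} + 35914\right) \left(-25648 + 80 \left(-200\right)\right) = \left(\sqrt{19} + 35914\right) \left(-25648 - 16000\right) = \left(35914 + \sqrt{19}\right) \left(-41648\right) = -1495746272 - 41648 \sqrt{19}$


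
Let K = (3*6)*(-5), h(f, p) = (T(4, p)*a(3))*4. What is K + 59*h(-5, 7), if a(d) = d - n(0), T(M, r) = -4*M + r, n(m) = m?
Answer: -6462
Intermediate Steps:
T(M, r) = r - 4*M
a(d) = d (a(d) = d - 1*0 = d + 0 = d)
h(f, p) = -192 + 12*p (h(f, p) = ((p - 4*4)*3)*4 = ((p - 16)*3)*4 = ((-16 + p)*3)*4 = (-48 + 3*p)*4 = -192 + 12*p)
K = -90 (K = 18*(-5) = -90)
K + 59*h(-5, 7) = -90 + 59*(-192 + 12*7) = -90 + 59*(-192 + 84) = -90 + 59*(-108) = -90 - 6372 = -6462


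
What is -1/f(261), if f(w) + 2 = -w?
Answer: 1/263 ≈ 0.0038023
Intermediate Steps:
f(w) = -2 - w
-1/f(261) = -1/(-2 - 1*261) = -1/(-2 - 261) = -1/(-263) = -1*(-1/263) = 1/263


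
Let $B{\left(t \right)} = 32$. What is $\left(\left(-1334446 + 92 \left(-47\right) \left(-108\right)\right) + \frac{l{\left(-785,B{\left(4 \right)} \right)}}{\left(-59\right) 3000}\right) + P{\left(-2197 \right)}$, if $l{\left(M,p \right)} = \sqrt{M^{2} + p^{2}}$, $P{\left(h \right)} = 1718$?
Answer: $-865736 - \frac{\sqrt{617249}}{177000} \approx -8.6574 \cdot 10^{5}$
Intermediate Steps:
$\left(\left(-1334446 + 92 \left(-47\right) \left(-108\right)\right) + \frac{l{\left(-785,B{\left(4 \right)} \right)}}{\left(-59\right) 3000}\right) + P{\left(-2197 \right)} = \left(\left(-1334446 + 92 \left(-47\right) \left(-108\right)\right) + \frac{\sqrt{\left(-785\right)^{2} + 32^{2}}}{\left(-59\right) 3000}\right) + 1718 = \left(\left(-1334446 - -466992\right) + \frac{\sqrt{616225 + 1024}}{-177000}\right) + 1718 = \left(\left(-1334446 + 466992\right) + \sqrt{617249} \left(- \frac{1}{177000}\right)\right) + 1718 = \left(-867454 - \frac{\sqrt{617249}}{177000}\right) + 1718 = -865736 - \frac{\sqrt{617249}}{177000}$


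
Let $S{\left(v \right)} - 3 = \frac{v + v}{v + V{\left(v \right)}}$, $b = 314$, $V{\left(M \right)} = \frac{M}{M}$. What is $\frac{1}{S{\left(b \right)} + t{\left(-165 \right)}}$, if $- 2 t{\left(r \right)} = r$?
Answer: $\frac{630}{55121} \approx 0.011429$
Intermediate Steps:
$V{\left(M \right)} = 1$
$t{\left(r \right)} = - \frac{r}{2}$
$S{\left(v \right)} = 3 + \frac{2 v}{1 + v}$ ($S{\left(v \right)} = 3 + \frac{v + v}{v + 1} = 3 + \frac{2 v}{1 + v}$)
$\frac{1}{S{\left(b \right)} + t{\left(-165 \right)}} = \frac{1}{\frac{3 + 5 \cdot 314}{1 + 314} - - \frac{165}{2}} = \frac{1}{\frac{3 + 1570}{315} + \frac{165}{2}} = \frac{1}{\frac{1}{315} \cdot 1573 + \frac{165}{2}} = \frac{1}{\frac{1573}{315} + \frac{165}{2}} = \frac{1}{\frac{55121}{630}} = \frac{630}{55121}$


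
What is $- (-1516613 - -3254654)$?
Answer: $-1738041$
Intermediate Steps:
$- (-1516613 - -3254654) = - (-1516613 + 3254654) = \left(-1\right) 1738041 = -1738041$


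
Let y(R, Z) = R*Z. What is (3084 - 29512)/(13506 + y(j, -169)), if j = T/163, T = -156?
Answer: -2153882/1113921 ≈ -1.9336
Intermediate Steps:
j = -156/163 ≈ -0.95706
(3084 - 29512)/(13506 + y(j, -169)) = (3084 - 29512)/(13506 - 156/163*(-169)) = -26428/(13506 + 26364/163) = -26428/2227842/163 = -26428*163/2227842 = -2153882/1113921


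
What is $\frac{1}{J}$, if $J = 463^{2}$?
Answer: $\frac{1}{214369} \approx 4.6649 \cdot 10^{-6}$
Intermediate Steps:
$J = 214369$
$\frac{1}{J} = \frac{1}{214369}$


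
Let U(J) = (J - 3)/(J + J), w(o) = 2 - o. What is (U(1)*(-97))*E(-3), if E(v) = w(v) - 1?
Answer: 388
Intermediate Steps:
E(v) = 1 - v (E(v) = (2 - v) - 1 = 1 - v)
U(J) = (-3 + J)/(2*J) (U(J) = (-3 + J)/((2*J)) = (-3 + J)*(1/(2*J)) = (-3 + J)/(2*J))
(U(1)*(-97))*E(-3) = (((½)*(-3 + 1)/1)*(-97))*(1 - 1*(-3)) = (((½)*1*(-2))*(-97))*(1 + 3) = -1*(-97)*4 = 97*4 = 388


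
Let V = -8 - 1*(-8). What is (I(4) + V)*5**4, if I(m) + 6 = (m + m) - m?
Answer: -1250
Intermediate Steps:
V = 0 (V = -8 + 8 = 0)
I(m) = -6 + m (I(m) = -6 + ((m + m) - m) = -6 + (2*m - m) = -6 + m)
(I(4) + V)*5**4 = ((-6 + 4) + 0)*5**4 = (-2 + 0)*625 = -2*625 = -1250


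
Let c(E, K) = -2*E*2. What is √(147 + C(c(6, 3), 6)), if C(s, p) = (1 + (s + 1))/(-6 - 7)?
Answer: √25129/13 ≈ 12.194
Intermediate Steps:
c(E, K) = -4*E
C(s, p) = -2/13 - s/13 (C(s, p) = (1 + (1 + s))/(-13) = (2 + s)*(-1/13) = -2/13 - s/13)
√(147 + C(c(6, 3), 6)) = √(147 + (-2/13 - (-4)*6/13)) = √(147 + (-2/13 - 1/13*(-24))) = √(147 + (-2/13 + 24/13)) = √(147 + 22/13) = √(1933/13) = √25129/13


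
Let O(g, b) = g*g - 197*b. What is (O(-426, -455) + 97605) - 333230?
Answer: 35486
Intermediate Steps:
O(g, b) = g**2 - 197*b
(O(-426, -455) + 97605) - 333230 = (((-426)**2 - 197*(-455)) + 97605) - 333230 = ((181476 + 89635) + 97605) - 333230 = (271111 + 97605) - 333230 = 368716 - 333230 = 35486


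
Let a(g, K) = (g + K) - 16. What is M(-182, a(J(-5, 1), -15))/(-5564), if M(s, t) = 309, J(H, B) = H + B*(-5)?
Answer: -309/5564 ≈ -0.055536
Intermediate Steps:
J(H, B) = H - 5*B
a(g, K) = -16 + K + g (a(g, K) = (K + g) - 16 = -16 + K + g)
M(-182, a(J(-5, 1), -15))/(-5564) = 309/(-5564) = 309*(-1/5564) = -309/5564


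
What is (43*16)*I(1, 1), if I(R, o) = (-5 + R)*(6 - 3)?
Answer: -8256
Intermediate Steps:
I(R, o) = -15 + 3*R (I(R, o) = (-5 + R)*3 = -15 + 3*R)
(43*16)*I(1, 1) = (43*16)*(-15 + 3*1) = 688*(-15 + 3) = 688*(-12) = -8256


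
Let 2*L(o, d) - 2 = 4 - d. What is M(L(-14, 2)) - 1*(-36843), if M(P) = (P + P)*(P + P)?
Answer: 36859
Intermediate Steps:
L(o, d) = 3 - d/2 (L(o, d) = 1 + (4 - d)/2 = 1 + (2 - d/2) = 3 - d/2)
M(P) = 4*P² (M(P) = (2*P)*(2*P) = 4*P²)
M(L(-14, 2)) - 1*(-36843) = 4*(3 - ½*2)² - 1*(-36843) = 4*(3 - 1)² + 36843 = 4*2² + 36843 = 4*4 + 36843 = 16 + 36843 = 36859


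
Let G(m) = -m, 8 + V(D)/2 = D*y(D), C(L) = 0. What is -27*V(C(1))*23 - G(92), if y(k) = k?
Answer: 10028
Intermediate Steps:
V(D) = -16 + 2*D**2 (V(D) = -16 + 2*(D*D) = -16 + 2*D**2)
-27*V(C(1))*23 - G(92) = -27*(-16 + 2*0**2)*23 - (-1)*92 = -27*(-16 + 2*0)*23 - 1*(-92) = -27*(-16 + 0)*23 + 92 = -27*(-16)*23 + 92 = 432*23 + 92 = 9936 + 92 = 10028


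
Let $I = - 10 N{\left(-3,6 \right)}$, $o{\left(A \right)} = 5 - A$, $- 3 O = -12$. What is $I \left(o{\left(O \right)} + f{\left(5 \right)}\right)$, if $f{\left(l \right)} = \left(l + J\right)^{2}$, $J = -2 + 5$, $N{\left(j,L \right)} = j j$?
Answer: $-5850$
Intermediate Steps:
$O = 4$ ($O = \left(- \frac{1}{3}\right) \left(-12\right) = 4$)
$N{\left(j,L \right)} = j^{2}$
$J = 3$
$f{\left(l \right)} = \left(3 + l\right)^{2}$ ($f{\left(l \right)} = \left(l + 3\right)^{2} = \left(3 + l\right)^{2}$)
$I = -90$ ($I = - 10 \left(-3\right)^{2} = \left(-10\right) 9 = -90$)
$I \left(o{\left(O \right)} + f{\left(5 \right)}\right) = - 90 \left(\left(5 - 4\right) + \left(3 + 5\right)^{2}\right) = - 90 \left(\left(5 - 4\right) + 8^{2}\right) = - 90 \left(1 + 64\right) = \left(-90\right) 65 = -5850$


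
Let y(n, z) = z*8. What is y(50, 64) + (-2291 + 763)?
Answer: -1016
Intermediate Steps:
y(n, z) = 8*z
y(50, 64) + (-2291 + 763) = 8*64 + (-2291 + 763) = 512 - 1528 = -1016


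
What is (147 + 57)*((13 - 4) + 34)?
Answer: 8772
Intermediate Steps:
(147 + 57)*((13 - 4) + 34) = 204*(9 + 34) = 204*43 = 8772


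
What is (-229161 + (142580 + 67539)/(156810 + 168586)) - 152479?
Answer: -124183919321/325396 ≈ -3.8164e+5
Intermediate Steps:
(-229161 + (142580 + 67539)/(156810 + 168586)) - 152479 = (-229161 + 210119/325396) - 152479 = -74567862637/325396 - 152479 = -124183919321/325396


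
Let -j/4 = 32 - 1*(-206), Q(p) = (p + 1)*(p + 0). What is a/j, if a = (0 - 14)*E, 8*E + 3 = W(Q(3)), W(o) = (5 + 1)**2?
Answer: 33/544 ≈ 0.060662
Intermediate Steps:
Q(p) = p*(1 + p) (Q(p) = (1 + p)*p = p*(1 + p))
j = -952 (j = -4*(32 - 1*(-206)) = -4*(32 + 206) = -4*238 = -952)
W(o) = 36 (W(o) = 6**2 = 36)
E = 33/8 (E = -3/8 + (1/8)*36 = -3/8 + 9/2 = 33/8 ≈ 4.1250)
a = -231/4 (a = (0 - 14)*(33/8) = -14*33/8 = -231/4 ≈ -57.750)
a/j = -231/4/(-952) = -231/4*(-1/952) = 33/544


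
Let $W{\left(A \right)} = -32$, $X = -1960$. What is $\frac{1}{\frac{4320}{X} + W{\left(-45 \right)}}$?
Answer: $- \frac{49}{1676} \approx -0.029236$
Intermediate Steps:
$\frac{1}{\frac{4320}{X} + W{\left(-45 \right)}} = \frac{1}{\frac{4320}{-1960} - 32} = \frac{1}{4320 \left(- \frac{1}{1960}\right) - 32} = \frac{1}{- \frac{108}{49} - 32} = \frac{1}{- \frac{1676}{49}} = - \frac{49}{1676}$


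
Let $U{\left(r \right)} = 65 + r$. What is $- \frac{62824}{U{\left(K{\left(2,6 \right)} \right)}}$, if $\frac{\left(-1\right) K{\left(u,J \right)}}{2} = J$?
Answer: $- \frac{62824}{53} \approx -1185.4$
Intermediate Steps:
$K{\left(u,J \right)} = - 2 J$
$- \frac{62824}{U{\left(K{\left(2,6 \right)} \right)}} = - \frac{62824}{65 - 12} = - \frac{62824}{53}$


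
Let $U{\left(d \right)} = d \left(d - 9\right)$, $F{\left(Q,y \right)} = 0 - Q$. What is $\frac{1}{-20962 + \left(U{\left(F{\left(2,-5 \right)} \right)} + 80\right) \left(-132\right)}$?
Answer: $- \frac{1}{34426} \approx -2.9048 \cdot 10^{-5}$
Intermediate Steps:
$F{\left(Q,y \right)} = - Q$
$U{\left(d \right)} = d \left(-9 + d\right)$
$\frac{1}{-20962 + \left(U{\left(F{\left(2,-5 \right)} \right)} + 80\right) \left(-132\right)} = \frac{1}{-20962 + \left(\left(-1\right) 2 \left(-9 - 2\right) + 80\right) \left(-132\right)} = \frac{1}{-20962 + \left(- 2 \left(-9 - 2\right) + 80\right) \left(-132\right)} = \frac{1}{-20962 + \left(\left(-2\right) \left(-11\right) + 80\right) \left(-132\right)} = \frac{1}{-20962 + \left(22 + 80\right) \left(-132\right)} = \frac{1}{-20962 + 102 \left(-132\right)} = \frac{1}{-20962 - 13464} = \frac{1}{-34426} = - \frac{1}{34426}$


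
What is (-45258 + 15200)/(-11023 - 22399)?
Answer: 15029/16711 ≈ 0.89935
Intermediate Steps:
(-45258 + 15200)/(-11023 - 22399) = -30058/(-33422) = -30058*(-1/33422) = 15029/16711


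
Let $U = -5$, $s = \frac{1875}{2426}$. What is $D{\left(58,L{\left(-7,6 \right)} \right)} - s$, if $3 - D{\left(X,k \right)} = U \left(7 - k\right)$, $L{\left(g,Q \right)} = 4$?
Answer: $\frac{41793}{2426} \approx 17.227$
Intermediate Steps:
$s = \frac{1875}{2426}$ ($s = 1875 \cdot \frac{1}{2426} = \frac{1875}{2426} \approx 0.77288$)
$D{\left(X,k \right)} = 38 - 5 k$ ($D{\left(X,k \right)} = 3 - - 5 \left(7 - k\right) = 3 - \left(-35 + 5 k\right) = 38 - 5 k$)
$D{\left(58,L{\left(-7,6 \right)} \right)} - s = \left(38 - 20\right) - \frac{1875}{2426} = 18 - \frac{1875}{2426} = \frac{41793}{2426}$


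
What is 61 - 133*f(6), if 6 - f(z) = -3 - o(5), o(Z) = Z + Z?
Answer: -2466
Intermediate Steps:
o(Z) = 2*Z
f(z) = 19 (f(z) = 6 - (-3 - 2*5) = 6 - (-3 - 1*10) = 6 - (-3 - 10) = 6 - 1*(-13) = 6 + 13 = 19)
61 - 133*f(6) = 61 - 133*19 = 61 - 2527 = -2466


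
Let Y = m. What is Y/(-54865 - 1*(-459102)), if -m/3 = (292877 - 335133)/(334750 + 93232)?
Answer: 63384/86503079867 ≈ 7.3274e-7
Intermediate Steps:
m = 63384/213991 (m = -3*(292877 - 335133)/(334750 + 93232) = -(-126768)/427982 = -3*(-21128/213991) = 63384/213991 ≈ 0.29620)
Y = 63384/213991 ≈ 0.29620
Y/(-54865 - 1*(-459102)) = 63384/(213991*(-54865 - 1*(-459102))) = 63384/(213991*(-54865 + 459102)) = (63384/213991)/404237 = (63384/213991)*(1/404237) = 63384/86503079867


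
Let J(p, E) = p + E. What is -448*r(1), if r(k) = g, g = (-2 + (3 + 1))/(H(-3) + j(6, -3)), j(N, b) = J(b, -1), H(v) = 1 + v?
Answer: 448/3 ≈ 149.33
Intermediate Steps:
J(p, E) = E + p
j(N, b) = -1 + b
g = -⅓ (g = (-2 + (3 + 1))/((1 - 3) + (-1 - 3)) = (-2 + 4)/(-2 - 4) = 2/(-6) = 2*(-⅙) = -⅓ ≈ -0.33333)
r(k) = -⅓
-448*r(1) = -448*(-⅓) = 448/3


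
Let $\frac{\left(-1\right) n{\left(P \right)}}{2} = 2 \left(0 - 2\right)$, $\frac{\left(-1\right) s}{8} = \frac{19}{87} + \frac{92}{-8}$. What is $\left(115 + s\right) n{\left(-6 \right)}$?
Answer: $\frac{142856}{87} \approx 1642.0$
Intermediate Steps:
$s = \frac{7852}{87}$ ($s = - 8 \left(\frac{19}{87} + \frac{92}{-8}\right) = - 8 \left(19 \cdot \frac{1}{87} + 92 \left(- \frac{1}{8}\right)\right) = - 8 \left(\frac{19}{87} - \frac{23}{2}\right) = \left(-8\right) \left(- \frac{1963}{174}\right) = \frac{7852}{87} \approx 90.253$)
$n{\left(P \right)} = 8$ ($n{\left(P \right)} = - 2 \cdot 2 \left(0 - 2\right) = - 2 \cdot 2 \left(-2\right) = \left(-2\right) \left(-4\right) = 8$)
$\left(115 + s\right) n{\left(-6 \right)} = \left(115 + \frac{7852}{87}\right) 8 = \frac{17857}{87} \cdot 8 = \frac{142856}{87}$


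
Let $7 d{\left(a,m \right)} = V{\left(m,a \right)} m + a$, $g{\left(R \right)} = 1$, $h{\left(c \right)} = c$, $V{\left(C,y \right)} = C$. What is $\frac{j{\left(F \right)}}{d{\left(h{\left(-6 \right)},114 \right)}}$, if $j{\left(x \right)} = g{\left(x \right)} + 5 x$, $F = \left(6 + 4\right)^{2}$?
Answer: $\frac{1169}{4330} \approx 0.26998$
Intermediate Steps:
$d{\left(a,m \right)} = \frac{a}{7} + \frac{m^{2}}{7}$ ($d{\left(a,m \right)} = \frac{m m + a}{7} = \frac{m^{2} + a}{7} = \frac{a + m^{2}}{7} = \frac{a}{7} + \frac{m^{2}}{7}$)
$F = 100$ ($F = 10^{2} = 100$)
$j{\left(x \right)} = 1 + 5 x$
$\frac{j{\left(F \right)}}{d{\left(h{\left(-6 \right)},114 \right)}} = \frac{1 + 5 \cdot 100}{\frac{1}{7} \left(-6\right) + \frac{114^{2}}{7}} = \frac{1 + 500}{- \frac{6}{7} + \frac{1}{7} \cdot 12996} = \frac{501}{- \frac{6}{7} + \frac{12996}{7}} = \frac{501}{\frac{12990}{7}} = 501 \cdot \frac{7}{12990} = \frac{1169}{4330}$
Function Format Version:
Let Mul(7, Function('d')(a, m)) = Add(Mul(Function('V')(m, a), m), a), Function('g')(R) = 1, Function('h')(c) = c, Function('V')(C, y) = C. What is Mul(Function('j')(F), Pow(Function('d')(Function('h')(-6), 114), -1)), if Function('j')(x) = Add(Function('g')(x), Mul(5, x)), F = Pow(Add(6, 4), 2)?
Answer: Rational(1169, 4330) ≈ 0.26998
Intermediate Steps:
Function('d')(a, m) = Add(Mul(Rational(1, 7), a), Mul(Rational(1, 7), Pow(m, 2))) (Function('d')(a, m) = Mul(Rational(1, 7), Add(Mul(m, m), a)) = Mul(Rational(1, 7), Add(Pow(m, 2), a)) = Mul(Rational(1, 7), Add(a, Pow(m, 2))) = Add(Mul(Rational(1, 7), a), Mul(Rational(1, 7), Pow(m, 2))))
F = 100 (F = Pow(10, 2) = 100)
Function('j')(x) = Add(1, Mul(5, x))
Mul(Function('j')(F), Pow(Function('d')(Function('h')(-6), 114), -1)) = Mul(Add(1, Mul(5, 100)), Pow(Add(Mul(Rational(1, 7), -6), Mul(Rational(1, 7), Pow(114, 2))), -1)) = Mul(Add(1, 500), Pow(Add(Rational(-6, 7), Mul(Rational(1, 7), 12996)), -1)) = Mul(501, Pow(Add(Rational(-6, 7), Rational(12996, 7)), -1)) = Mul(501, Pow(Rational(12990, 7), -1)) = Mul(501, Rational(7, 12990)) = Rational(1169, 4330)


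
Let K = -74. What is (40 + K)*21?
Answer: -714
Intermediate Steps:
(40 + K)*21 = (40 - 74)*21 = -34*21 = -714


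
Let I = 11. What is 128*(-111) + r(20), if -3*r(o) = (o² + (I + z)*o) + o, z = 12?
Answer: -43504/3 ≈ -14501.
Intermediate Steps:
r(o) = -8*o - o²/3 (r(o) = -((o² + (11 + 12)*o) + o)/3 = -((o² + 23*o) + o)/3 = -(o² + 24*o)/3 = -8*o - o²/3)
128*(-111) + r(20) = 128*(-111) - ⅓*20*(24 + 20) = -14208 - ⅓*20*44 = -14208 - 880/3 = -43504/3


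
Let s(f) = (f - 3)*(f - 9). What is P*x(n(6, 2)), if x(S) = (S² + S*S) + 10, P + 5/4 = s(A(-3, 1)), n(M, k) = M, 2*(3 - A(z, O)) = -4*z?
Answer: 11603/2 ≈ 5801.5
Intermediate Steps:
A(z, O) = 3 + 2*z (A(z, O) = 3 - (-2)*z = 3 + 2*z)
s(f) = (-9 + f)*(-3 + f) (s(f) = (-3 + f)*(-9 + f) = (-9 + f)*(-3 + f))
P = 283/4 (P = -5/4 + (27 + (3 + 2*(-3))² - 12*(3 + 2*(-3))) = -5/4 + (27 + (3 - 6)² - 12*(3 - 6)) = -5/4 + (27 + (-3)² - 12*(-3)) = -5/4 + (27 + 9 + 36) = -5/4 + 72 = 283/4 ≈ 70.750)
x(S) = 10 + 2*S² (x(S) = (S² + S²) + 10 = 2*S² + 10 = 10 + 2*S²)
P*x(n(6, 2)) = 283*(10 + 2*6²)/4 = 283*(10 + 2*36)/4 = 283*(10 + 72)/4 = (283/4)*82 = 11603/2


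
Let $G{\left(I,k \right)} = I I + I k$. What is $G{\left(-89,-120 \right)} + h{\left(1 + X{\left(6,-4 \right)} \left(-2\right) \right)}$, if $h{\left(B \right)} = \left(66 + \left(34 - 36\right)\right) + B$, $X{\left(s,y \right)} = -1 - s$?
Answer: $18680$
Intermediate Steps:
$G{\left(I,k \right)} = I^{2} + I k$
$h{\left(B \right)} = 64 + B$ ($h{\left(B \right)} = \left(66 + \left(34 - 36\right)\right) + B = \left(66 - 2\right) + B = 64 + B$)
$G{\left(-89,-120 \right)} + h{\left(1 + X{\left(6,-4 \right)} \left(-2\right) \right)} = - 89 \left(-89 - 120\right) + \left(64 + \left(1 + \left(-1 - 6\right) \left(-2\right)\right)\right) = \left(-89\right) \left(-209\right) + \left(64 + \left(1 + \left(-1 - 6\right) \left(-2\right)\right)\right) = 18601 + \left(64 + \left(1 - -14\right)\right) = 18601 + \left(64 + \left(1 + 14\right)\right) = 18601 + \left(64 + 15\right) = 18601 + 79 = 18680$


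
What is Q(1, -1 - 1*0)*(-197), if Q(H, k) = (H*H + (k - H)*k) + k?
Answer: -394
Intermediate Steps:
Q(H, k) = k + H**2 + k*(k - H) (Q(H, k) = (H**2 + k*(k - H)) + k = k + H**2 + k*(k - H))
Q(1, -1 - 1*0)*(-197) = ((-1 - 1*0) + 1**2 + (-1 - 1*0)**2 - 1*1*(-1 - 1*0))*(-197) = ((-1 + 0) + 1 + (-1 + 0)**2 - 1*1*(-1 + 0))*(-197) = (-1 + 1 + (-1)**2 - 1*1*(-1))*(-197) = (-1 + 1 + 1 + 1)*(-197) = 2*(-197) = -394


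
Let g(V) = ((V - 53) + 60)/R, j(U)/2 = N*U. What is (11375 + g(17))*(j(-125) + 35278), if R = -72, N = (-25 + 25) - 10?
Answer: 1289136472/3 ≈ 4.2971e+8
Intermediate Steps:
N = -10 (N = 0 - 10 = -10)
j(U) = -20*U (j(U) = 2*(-10*U) = -20*U)
g(V) = -7/72 - V/72 (g(V) = ((V - 53) + 60)/(-72) = ((-53 + V) + 60)*(-1/72) = (7 + V)*(-1/72) = -7/72 - V/72)
(11375 + g(17))*(j(-125) + 35278) = (11375 + (-7/72 - 1/72*17))*(-20*(-125) + 35278) = (11375 + (-7/72 - 17/72))*(2500 + 35278) = (11375 - ⅓)*37778 = (34124/3)*37778 = 1289136472/3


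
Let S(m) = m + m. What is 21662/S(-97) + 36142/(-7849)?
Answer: -88518293/761353 ≈ -116.26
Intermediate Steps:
S(m) = 2*m
21662/S(-97) + 36142/(-7849) = 21662/((2*(-97))) + 36142/(-7849) = 21662/(-194) + 36142*(-1/7849) = 21662*(-1/194) - 36142/7849 = -10831/97 - 36142/7849 = -88518293/761353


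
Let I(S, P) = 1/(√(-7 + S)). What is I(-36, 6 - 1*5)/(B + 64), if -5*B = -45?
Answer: -I*√43/3139 ≈ -0.002089*I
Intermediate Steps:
B = 9 (B = -⅕*(-45) = 9)
I(S, P) = (-7 + S)^(-½)
I(-36, 6 - 1*5)/(B + 64) = 1/(√(-7 - 36)*(9 + 64)) = 1/(√(-43)*73) = -I*√43/43*(1/73) = -I*√43/3139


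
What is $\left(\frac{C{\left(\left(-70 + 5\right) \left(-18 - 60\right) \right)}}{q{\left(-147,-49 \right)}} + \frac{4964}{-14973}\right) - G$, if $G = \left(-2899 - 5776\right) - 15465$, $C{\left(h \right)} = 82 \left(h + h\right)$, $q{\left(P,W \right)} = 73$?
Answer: $\frac{38835107728}{1093029} \approx 35530.0$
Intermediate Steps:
$C{\left(h \right)} = 164 h$ ($C{\left(h \right)} = 82 \cdot 2 h = 164 h$)
$G = -24140$ ($G = -8675 - 15465 = -24140$)
$\left(\frac{C{\left(\left(-70 + 5\right) \left(-18 - 60\right) \right)}}{q{\left(-147,-49 \right)}} + \frac{4964}{-14973}\right) - G = \left(\frac{164 \left(-70 + 5\right) \left(-18 - 60\right)}{73} + \frac{4964}{-14973}\right) - -24140 = \left(164 \left(\left(-65\right) \left(-78\right)\right) \frac{1}{73} + 4964 \left(- \frac{1}{14973}\right)\right) + 24140 = \left(164 \cdot 5070 \cdot \frac{1}{73} - \frac{4964}{14973}\right) + 24140 = \left(831480 \cdot \frac{1}{73} - \frac{4964}{14973}\right) + 24140 = \left(\frac{831480}{73} - \frac{4964}{14973}\right) + 24140 = \frac{12449387668}{1093029} + 24140 = \frac{38835107728}{1093029}$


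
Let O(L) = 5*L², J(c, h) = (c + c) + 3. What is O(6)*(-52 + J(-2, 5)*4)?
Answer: -10080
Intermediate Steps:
J(c, h) = 3 + 2*c (J(c, h) = 2*c + 3 = 3 + 2*c)
O(6)*(-52 + J(-2, 5)*4) = (5*6²)*(-52 + (3 + 2*(-2))*4) = (5*36)*(-52 + (3 - 4)*4) = 180*(-52 - 1*4) = 180*(-52 - 4) = 180*(-56) = -10080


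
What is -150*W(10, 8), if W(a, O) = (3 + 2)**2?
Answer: -3750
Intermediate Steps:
W(a, O) = 25 (W(a, O) = 5**2 = 25)
-150*W(10, 8) = -150*25 = -3750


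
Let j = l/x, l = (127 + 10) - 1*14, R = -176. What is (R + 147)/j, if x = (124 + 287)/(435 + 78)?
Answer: -3973/21033 ≈ -0.18889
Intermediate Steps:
x = 137/171 (x = 411/513 = 411*(1/513) = 137/171 ≈ 0.80117)
l = 123 (l = 137 - 14 = 123)
j = 21033/137 (j = 123/(137/171) = 123*(171/137) = 21033/137 ≈ 153.53)
(R + 147)/j = (-176 + 147)/(21033/137) = -29*137/21033 = -3973/21033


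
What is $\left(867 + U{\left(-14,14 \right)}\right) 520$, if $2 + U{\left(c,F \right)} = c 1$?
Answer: $442520$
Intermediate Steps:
$U{\left(c,F \right)} = -2 + c$ ($U{\left(c,F \right)} = -2 + c 1 = -2 + c$)
$\left(867 + U{\left(-14,14 \right)}\right) 520 = \left(867 - 16\right) 520 = 851 \cdot 520 = 442520$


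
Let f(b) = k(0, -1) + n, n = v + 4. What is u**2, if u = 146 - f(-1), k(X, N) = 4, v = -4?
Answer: 20164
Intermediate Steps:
n = 0 (n = -4 + 4 = 0)
f(b) = 4 (f(b) = 4 + 0 = 4)
u = 142 (u = 146 - 1*4 = 146 - 4 = 142)
u**2 = 142**2 = 20164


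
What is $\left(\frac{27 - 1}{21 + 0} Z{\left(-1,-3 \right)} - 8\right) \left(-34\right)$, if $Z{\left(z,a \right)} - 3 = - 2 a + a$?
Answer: $\frac{136}{7} \approx 19.429$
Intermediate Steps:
$Z{\left(z,a \right)} = 3 - a$ ($Z{\left(z,a \right)} = 3 + \left(- 2 a + a\right) = 3 - a$)
$\left(\frac{27 - 1}{21 + 0} Z{\left(-1,-3 \right)} - 8\right) \left(-34\right) = \left(\frac{27 - 1}{21 + 0} \left(3 - -3\right) - 8\right) \left(-34\right) = \left(\frac{26}{21} \left(3 + 3\right) - 8\right) \left(-34\right) = \left(26 \cdot \frac{1}{21} \cdot 6 - 8\right) \left(-34\right) = \left(\frac{26}{21} \cdot 6 - 8\right) \left(-34\right) = \left(\frac{52}{7} - 8\right) \left(-34\right) = \left(- \frac{4}{7}\right) \left(-34\right) = \frac{136}{7}$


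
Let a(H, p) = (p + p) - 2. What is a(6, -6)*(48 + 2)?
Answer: -700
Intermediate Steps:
a(H, p) = -2 + 2*p (a(H, p) = 2*p - 2 = -2 + 2*p)
a(6, -6)*(48 + 2) = (-2 + 2*(-6))*(48 + 2) = (-2 - 12)*50 = -14*50 = -700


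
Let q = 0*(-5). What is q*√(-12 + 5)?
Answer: 0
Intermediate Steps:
q = 0
q*√(-12 + 5) = 0*√(-12 + 5) = 0*√(-7) = 0*(I*√7) = 0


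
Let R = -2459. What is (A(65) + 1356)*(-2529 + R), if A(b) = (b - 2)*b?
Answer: -27189588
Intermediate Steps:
A(b) = b*(-2 + b) (A(b) = (-2 + b)*b = b*(-2 + b))
(A(65) + 1356)*(-2529 + R) = (65*(-2 + 65) + 1356)*(-2529 - 2459) = (65*63 + 1356)*(-4988) = (4095 + 1356)*(-4988) = 5451*(-4988) = -27189588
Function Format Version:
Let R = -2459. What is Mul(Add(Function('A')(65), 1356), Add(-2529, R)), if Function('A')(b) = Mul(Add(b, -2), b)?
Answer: -27189588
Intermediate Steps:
Function('A')(b) = Mul(b, Add(-2, b)) (Function('A')(b) = Mul(Add(-2, b), b) = Mul(b, Add(-2, b)))
Mul(Add(Function('A')(65), 1356), Add(-2529, R)) = Mul(Add(Mul(65, Add(-2, 65)), 1356), Add(-2529, -2459)) = Mul(Add(Mul(65, 63), 1356), -4988) = Mul(Add(4095, 1356), -4988) = Mul(5451, -4988) = -27189588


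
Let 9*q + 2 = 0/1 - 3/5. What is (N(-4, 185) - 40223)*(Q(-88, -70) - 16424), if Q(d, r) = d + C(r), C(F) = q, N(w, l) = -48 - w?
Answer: 29920515151/45 ≈ 6.6490e+8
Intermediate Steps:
q = -13/45 (q = -2/9 + (0/1 - 3/5)/9 = -2/9 + (0*1 - 3*⅕)/9 = -2/9 + (0 - ⅗)/9 = -2/9 + (⅑)*(-⅗) = -2/9 - 1/15 = -13/45 ≈ -0.28889)
C(F) = -13/45
Q(d, r) = -13/45 + d (Q(d, r) = d - 13/45 = -13/45 + d)
(N(-4, 185) - 40223)*(Q(-88, -70) - 16424) = ((-48 - 1*(-4)) - 40223)*((-13/45 - 88) - 16424) = ((-48 + 4) - 40223)*(-3973/45 - 16424) = (-44 - 40223)*(-743053/45) = -40267*(-743053/45) = 29920515151/45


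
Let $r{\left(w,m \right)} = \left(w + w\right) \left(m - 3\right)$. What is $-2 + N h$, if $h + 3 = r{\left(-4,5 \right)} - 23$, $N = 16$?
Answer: $-674$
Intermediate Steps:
$r{\left(w,m \right)} = 2 w \left(-3 + m\right)$
$h = -42$ ($h = -3 - \left(23 + 8 \left(-3 + 5\right)\right) = -3 - \left(23 + 8 \cdot 2\right) = -3 - 39 = -42$)
$-2 + N h = -2 + 16 \left(-42\right) = -2 - 672 = -674$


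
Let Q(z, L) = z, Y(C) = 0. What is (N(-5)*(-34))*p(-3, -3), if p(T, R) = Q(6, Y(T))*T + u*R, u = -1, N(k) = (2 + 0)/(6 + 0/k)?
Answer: 170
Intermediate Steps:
N(k) = 1/3 (N(k) = 2/(6 + 0) = 2/6 = 2*(1/6) = 1/3)
p(T, R) = -R + 6*T (p(T, R) = 6*T - R = -R + 6*T)
(N(-5)*(-34))*p(-3, -3) = ((1/3)*(-34))*(-1*(-3) + 6*(-3)) = -34*(3 - 18)/3 = -34/3*(-15) = 170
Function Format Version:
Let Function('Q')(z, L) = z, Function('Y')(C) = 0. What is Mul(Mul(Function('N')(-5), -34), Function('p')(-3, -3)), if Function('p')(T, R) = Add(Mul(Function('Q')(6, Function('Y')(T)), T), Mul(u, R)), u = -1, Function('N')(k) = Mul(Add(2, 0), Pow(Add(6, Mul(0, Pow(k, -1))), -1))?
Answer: 170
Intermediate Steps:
Function('N')(k) = Rational(1, 3) (Function('N')(k) = Mul(2, Pow(Add(6, 0), -1)) = Mul(2, Pow(6, -1)) = Mul(2, Rational(1, 6)) = Rational(1, 3))
Function('p')(T, R) = Add(Mul(-1, R), Mul(6, T)) (Function('p')(T, R) = Add(Mul(6, T), Mul(-1, R)) = Add(Mul(-1, R), Mul(6, T)))
Mul(Mul(Function('N')(-5), -34), Function('p')(-3, -3)) = Mul(Mul(Rational(1, 3), -34), Add(Mul(-1, -3), Mul(6, -3))) = Mul(Rational(-34, 3), Add(3, -18)) = Mul(Rational(-34, 3), -15) = 170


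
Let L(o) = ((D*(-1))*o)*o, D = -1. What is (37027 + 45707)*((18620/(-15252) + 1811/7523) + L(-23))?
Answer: 417706207119322/9561733 ≈ 4.3685e+7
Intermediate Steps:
L(o) = o**2 (L(o) = ((-1*(-1))*o)*o = (1*o)*o = o*o = o**2)
(37027 + 45707)*((18620/(-15252) + 1811/7523) + L(-23)) = (37027 + 45707)*((18620/(-15252) + 1811/7523) + (-23)**2) = 82734*((18620*(-1/15252) + 1811*(1/7523)) + 529) = 82734*((-4655/3813 + 1811/7523) + 529) = 82734*(-28114222/28685199 + 529) = 82734*(15146356049/28685199) = 417706207119322/9561733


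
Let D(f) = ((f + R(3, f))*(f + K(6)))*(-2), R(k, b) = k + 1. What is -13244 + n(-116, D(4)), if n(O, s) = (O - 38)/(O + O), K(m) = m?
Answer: -1536227/116 ≈ -13243.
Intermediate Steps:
R(k, b) = 1 + k
D(f) = -2*(4 + f)*(6 + f) (D(f) = ((f + (1 + 3))*(f + 6))*(-2) = ((f + 4)*(6 + f))*(-2) = ((4 + f)*(6 + f))*(-2) = -2*(4 + f)*(6 + f))
n(O, s) = (-38 + O)/(2*O) (n(O, s) = (-38 + O)/((2*O)) = (-38 + O)*(1/(2*O)) = (-38 + O)/(2*O))
-13244 + n(-116, D(4)) = -13244 + (½)*(-38 - 116)/(-116) = -13244 + (½)*(-1/116)*(-154) = -13244 + 77/116 = -1536227/116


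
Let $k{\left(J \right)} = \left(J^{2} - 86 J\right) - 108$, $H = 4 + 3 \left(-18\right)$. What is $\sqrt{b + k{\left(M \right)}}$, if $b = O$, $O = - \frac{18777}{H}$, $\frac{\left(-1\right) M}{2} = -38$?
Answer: $\frac{i \sqrt{49246}}{10} \approx 22.191 i$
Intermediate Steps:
$H = -50$ ($H = 4 - 54 = -50$)
$M = 76$ ($M = \left(-2\right) \left(-38\right) = 76$)
$k{\left(J \right)} = -108 + J^{2} - 86 J$
$O = \frac{18777}{50}$ ($O = - \frac{18777}{-50} = \left(-18777\right) \left(- \frac{1}{50}\right) = \frac{18777}{50} \approx 375.54$)
$b = \frac{18777}{50} \approx 375.54$
$\sqrt{b + k{\left(M \right)}} = \sqrt{\frac{18777}{50} - \left(6644 - 5776\right)} = \sqrt{\frac{18777}{50} - 868} = \sqrt{- \frac{24623}{50}} = \frac{i \sqrt{49246}}{10}$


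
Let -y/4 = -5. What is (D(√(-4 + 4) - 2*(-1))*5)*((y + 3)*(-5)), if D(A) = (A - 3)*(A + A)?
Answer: 2300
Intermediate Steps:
y = 20 (y = -4*(-5) = 20)
D(A) = 2*A*(-3 + A) (D(A) = (-3 + A)*(2*A) = 2*A*(-3 + A))
(D(√(-4 + 4) - 2*(-1))*5)*((y + 3)*(-5)) = ((2*(√(-4 + 4) - 2*(-1))*(-3 + (√(-4 + 4) - 2*(-1))))*5)*((20 + 3)*(-5)) = ((2*(√0 + 2)*(-3 + (√0 + 2)))*5)*(23*(-5)) = ((2*(0 + 2)*(-3 + (0 + 2)))*5)*(-115) = ((2*2*(-3 + 2))*5)*(-115) = ((2*2*(-1))*5)*(-115) = -4*5*(-115) = -20*(-115) = 2300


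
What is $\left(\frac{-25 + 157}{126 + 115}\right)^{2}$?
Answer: $\frac{17424}{58081} \approx 0.29999$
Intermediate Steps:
$\left(\frac{-25 + 157}{126 + 115}\right)^{2} = \left(\frac{132}{241}\right)^{2} = \frac{17424}{58081}$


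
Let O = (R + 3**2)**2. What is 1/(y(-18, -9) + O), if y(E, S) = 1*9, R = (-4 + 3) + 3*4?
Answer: 1/409 ≈ 0.0024450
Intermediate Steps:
R = 11 (R = -1 + 12 = 11)
y(E, S) = 9
O = 400 (O = (11 + 3**2)**2 = (11 + 9)**2 = 20**2 = 400)
1/(y(-18, -9) + O) = 1/(9 + 400) = 1/409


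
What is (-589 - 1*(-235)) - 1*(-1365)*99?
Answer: 134781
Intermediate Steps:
(-589 - 1*(-235)) - 1*(-1365)*99 = (-589 + 235) + 1365*99 = -354 + 135135 = 134781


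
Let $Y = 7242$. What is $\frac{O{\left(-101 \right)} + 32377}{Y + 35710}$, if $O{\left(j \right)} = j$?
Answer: $\frac{8069}{10738} \approx 0.75144$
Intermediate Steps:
$\frac{O{\left(-101 \right)} + 32377}{Y + 35710} = \frac{-101 + 32377}{7242 + 35710} = \frac{32276}{42952} = 32276 \cdot \frac{1}{42952} = \frac{8069}{10738}$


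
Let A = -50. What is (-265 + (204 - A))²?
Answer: 121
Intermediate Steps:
(-265 + (204 - A))² = (-265 + (204 - 1*(-50)))² = (-265 + (204 + 50))² = (-265 + 254)² = (-11)² = 121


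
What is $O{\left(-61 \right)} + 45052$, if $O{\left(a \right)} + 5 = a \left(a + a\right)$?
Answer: $52489$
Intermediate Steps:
$O{\left(a \right)} = -5 + 2 a^{2}$ ($O{\left(a \right)} = -5 + a \left(a + a\right) = -5 + a 2 a = -5 + 2 a^{2}$)
$O{\left(-61 \right)} + 45052 = \left(-5 + 2 \left(-61\right)^{2}\right) + 45052 = \left(-5 + 2 \cdot 3721\right) + 45052 = \left(-5 + 7442\right) + 45052 = 7437 + 45052 = 52489$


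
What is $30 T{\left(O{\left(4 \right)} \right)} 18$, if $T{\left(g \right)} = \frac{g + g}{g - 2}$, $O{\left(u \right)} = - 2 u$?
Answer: $864$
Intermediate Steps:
$T{\left(g \right)} = \frac{2 g}{-2 + g}$
$30 T{\left(O{\left(4 \right)} \right)} 18 = 30 \frac{2 \left(\left(-2\right) 4\right)}{-2 - 8} \cdot 18 = 30 \cdot 2 \left(-8\right) \frac{1}{-2 - 8} \cdot 18 = 30 \cdot 2 \left(-8\right) \frac{1}{-10} \cdot 18 = 30 \cdot 2 \left(-8\right) \left(- \frac{1}{10}\right) 18 = 30 \cdot \frac{8}{5} \cdot 18 = 48 \cdot 18 = 864$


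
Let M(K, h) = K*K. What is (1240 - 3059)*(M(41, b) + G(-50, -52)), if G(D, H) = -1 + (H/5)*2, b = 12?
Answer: -15090424/5 ≈ -3.0181e+6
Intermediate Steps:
M(K, h) = K²
G(D, H) = -1 + 2*H/5 (G(D, H) = -1 + (H*(⅕))*2 = -1 + (H/5)*2 = -1 + 2*H/5)
(1240 - 3059)*(M(41, b) + G(-50, -52)) = (1240 - 3059)*(41² + (-1 + (⅖)*(-52))) = -1819*(1681 + (-1 - 104/5)) = -1819*(1681 - 109/5) = -1819*8296/5 = -15090424/5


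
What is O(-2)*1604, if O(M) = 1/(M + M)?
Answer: -401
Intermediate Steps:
O(M) = 1/(2*M)
O(-2)*1604 = ((½)/(-2))*1604 = ((½)*(-½))*1604 = -¼*1604 = -401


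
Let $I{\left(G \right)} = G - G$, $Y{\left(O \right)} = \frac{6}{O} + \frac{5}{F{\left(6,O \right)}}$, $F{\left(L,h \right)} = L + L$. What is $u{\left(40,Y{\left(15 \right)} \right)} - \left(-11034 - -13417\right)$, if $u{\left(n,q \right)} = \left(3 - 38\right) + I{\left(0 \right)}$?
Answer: $-2418$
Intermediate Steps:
$F{\left(L,h \right)} = 2 L$
$Y{\left(O \right)} = \frac{5}{12} + \frac{6}{O}$ ($Y{\left(O \right)} = \frac{6}{O} + \frac{5}{2 \cdot 6} = \frac{6}{O} + \frac{5}{12} = \frac{5}{12} + \frac{6}{O}$)
$I{\left(G \right)} = 0$
$u{\left(n,q \right)} = -35$ ($u{\left(n,q \right)} = \left(3 - 38\right) + 0 = -35 + 0 = -35$)
$u{\left(40,Y{\left(15 \right)} \right)} - \left(-11034 - -13417\right) = -35 - \left(-11034 - -13417\right) = -35 - \left(-11034 + 13417\right) = -35 - 2383 = -2418$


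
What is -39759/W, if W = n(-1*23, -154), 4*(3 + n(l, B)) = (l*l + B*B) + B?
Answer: -159036/24079 ≈ -6.6048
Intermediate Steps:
n(l, B) = -3 + B/4 + B²/4 + l²/4 (n(l, B) = -3 + ((l*l + B*B) + B)/4 = -3 + ((l² + B²) + B)/4 = -3 + ((B² + l²) + B)/4 = -3 + (B + B² + l²)/4 = -3 + (B/4 + B²/4 + l²/4) = -3 + B/4 + B²/4 + l²/4)
W = 24079/4 (W = -3 + (¼)*(-154) + (¼)*(-154)² + (-1*23)²/4 = -3 - 77/2 + (¼)*23716 + (¼)*(-23)² = -3 - 77/2 + 5929 + (¼)*529 = -3 - 77/2 + 5929 + 529/4 = 24079/4 ≈ 6019.8)
-39759/W = -39759/24079/4 = -39759*4/24079 = -159036/24079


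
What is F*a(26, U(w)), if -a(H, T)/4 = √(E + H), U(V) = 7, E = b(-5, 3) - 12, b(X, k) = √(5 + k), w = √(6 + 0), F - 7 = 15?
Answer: -88*√(14 + 2*√2) ≈ -361.00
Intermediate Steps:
F = 22 (F = 7 + 15 = 22)
w = √6 ≈ 2.4495
E = -12 + 2*√2 (E = √(5 + 3) - 12 = √8 - 12 = 2*√2 - 12 = -12 + 2*√2 ≈ -9.1716)
a(H, T) = -4*√(-12 + H + 2*√2) (a(H, T) = -4*√((-12 + 2*√2) + H) = -4*√(-12 + H + 2*√2))
F*a(26, U(w)) = 22*(-4*√(-12 + 26 + 2*√2)) = 22*(-4*√(14 + 2*√2)) = -88*√(14 + 2*√2)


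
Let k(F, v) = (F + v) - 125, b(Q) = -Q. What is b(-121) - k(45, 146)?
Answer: 55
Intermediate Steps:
k(F, v) = -125 + F + v
b(-121) - k(45, 146) = -1*(-121) - (-125 + 45 + 146) = 121 - 1*66 = 121 - 66 = 55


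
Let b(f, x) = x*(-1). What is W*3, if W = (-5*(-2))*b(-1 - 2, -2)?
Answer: 60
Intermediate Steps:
b(f, x) = -x
W = 20 (W = (-5*(-2))*(-1*(-2)) = 10*2 = 20)
W*3 = 20*3 = 60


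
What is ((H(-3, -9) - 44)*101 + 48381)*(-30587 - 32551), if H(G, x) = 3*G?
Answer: -2716701864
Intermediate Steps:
((H(-3, -9) - 44)*101 + 48381)*(-30587 - 32551) = ((3*(-3) - 44)*101 + 48381)*(-30587 - 32551) = ((-9 - 44)*101 + 48381)*(-63138) = (-53*101 + 48381)*(-63138) = (-5353 + 48381)*(-63138) = 43028*(-63138) = -2716701864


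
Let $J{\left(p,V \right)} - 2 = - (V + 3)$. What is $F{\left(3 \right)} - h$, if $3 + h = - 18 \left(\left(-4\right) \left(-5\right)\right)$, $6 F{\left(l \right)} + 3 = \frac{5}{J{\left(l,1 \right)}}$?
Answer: $\frac{4345}{12} \approx 362.08$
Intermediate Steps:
$J{\left(p,V \right)} = -1 - V$ ($J{\left(p,V \right)} = 2 - \left(V + 3\right) = 2 - \left(3 + V\right) = -1 - V$)
$F{\left(l \right)} = - \frac{11}{12}$ ($F{\left(l \right)} = - \frac{1}{2} + \frac{5 \frac{1}{-1 - 1}}{6} = - \frac{1}{2} + \frac{5 \frac{1}{-2}}{6} = - \frac{1}{2} + \frac{5 \left(- \frac{1}{2}\right)}{6} = - \frac{1}{2} + \frac{1}{6} \left(- \frac{5}{2}\right) = - \frac{1}{2} - \frac{5}{12} = - \frac{11}{12}$)
$h = -363$ ($h = -3 - 18 \left(\left(-4\right) \left(-5\right)\right) = -3 - 360 = -363$)
$F{\left(3 \right)} - h = - \frac{11}{12} - -363 = - \frac{11}{12} + 363 = \frac{4345}{12}$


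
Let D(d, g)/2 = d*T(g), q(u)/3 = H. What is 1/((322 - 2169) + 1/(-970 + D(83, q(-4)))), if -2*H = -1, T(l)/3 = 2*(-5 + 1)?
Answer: -4954/9150039 ≈ -0.00054142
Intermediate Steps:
T(l) = -24 (T(l) = 3*(2*(-5 + 1)) = 3*(2*(-4)) = 3*(-8) = -24)
H = ½ (H = -½*(-1) = ½ ≈ 0.50000)
q(u) = 3/2 (q(u) = 3*(½) = 3/2)
D(d, g) = -48*d (D(d, g) = 2*(d*(-24)) = 2*(-24*d) = -48*d)
1/((322 - 2169) + 1/(-970 + D(83, q(-4)))) = 1/((322 - 2169) + 1/(-970 - 48*83)) = 1/(-1847 + 1/(-970 - 3984)) = 1/(-1847 + 1/(-4954)) = 1/(-1847 - 1/4954) = 1/(-9150039/4954) = -4954/9150039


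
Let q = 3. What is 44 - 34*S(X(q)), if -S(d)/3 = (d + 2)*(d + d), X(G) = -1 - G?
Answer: 1676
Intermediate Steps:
S(d) = -6*d*(2 + d) (S(d) = -3*(d + 2)*(d + d) = -3*(2 + d)*2*d = -6*d*(2 + d))
44 - 34*S(X(q)) = 44 - (-204)*(-1 - 1*3)*(2 + (-1 - 1*3)) = 44 - (-204)*(-1 - 3)*(2 + (-1 - 3)) = 44 - (-204)*(-4)*(2 - 4) = 44 - (-204)*(-4)*(-2) = 44 - 34*(-48) = 44 + 1632 = 1676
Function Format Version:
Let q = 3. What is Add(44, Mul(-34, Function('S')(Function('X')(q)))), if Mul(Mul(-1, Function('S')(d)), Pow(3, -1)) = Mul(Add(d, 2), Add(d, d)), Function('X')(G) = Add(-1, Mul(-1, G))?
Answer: 1676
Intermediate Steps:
Function('S')(d) = Mul(-6, d, Add(2, d)) (Function('S')(d) = Mul(-3, Mul(Add(d, 2), Add(d, d))) = Mul(-3, Mul(Add(2, d), Mul(2, d))) = Mul(-3, Mul(2, d, Add(2, d))) = Mul(-6, d, Add(2, d)))
Add(44, Mul(-34, Function('S')(Function('X')(q)))) = Add(44, Mul(-34, Mul(-6, Add(-1, Mul(-1, 3)), Add(2, Add(-1, Mul(-1, 3)))))) = Add(44, Mul(-34, Mul(-6, Add(-1, -3), Add(2, Add(-1, -3))))) = Add(44, Mul(-34, Mul(-6, -4, Add(2, -4)))) = Add(44, Mul(-34, Mul(-6, -4, -2))) = Add(44, Mul(-34, -48)) = Add(44, 1632) = 1676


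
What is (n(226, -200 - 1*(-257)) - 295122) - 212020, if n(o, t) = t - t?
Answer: -507142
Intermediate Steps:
n(o, t) = 0
(n(226, -200 - 1*(-257)) - 295122) - 212020 = (0 - 295122) - 212020 = -295122 - 212020 = -507142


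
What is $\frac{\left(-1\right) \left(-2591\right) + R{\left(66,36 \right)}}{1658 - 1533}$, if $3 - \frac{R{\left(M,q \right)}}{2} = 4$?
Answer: $\frac{2589}{125} \approx 20.712$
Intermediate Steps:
$R{\left(M,q \right)} = -2$ ($R{\left(M,q \right)} = 6 - 8 = -2$)
$\frac{\left(-1\right) \left(-2591\right) + R{\left(66,36 \right)}}{1658 - 1533} = \frac{\left(-1\right) \left(-2591\right) - 2}{1658 - 1533} = \frac{2591 - 2}{125} = 2589 \cdot \frac{1}{125} = \frac{2589}{125}$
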